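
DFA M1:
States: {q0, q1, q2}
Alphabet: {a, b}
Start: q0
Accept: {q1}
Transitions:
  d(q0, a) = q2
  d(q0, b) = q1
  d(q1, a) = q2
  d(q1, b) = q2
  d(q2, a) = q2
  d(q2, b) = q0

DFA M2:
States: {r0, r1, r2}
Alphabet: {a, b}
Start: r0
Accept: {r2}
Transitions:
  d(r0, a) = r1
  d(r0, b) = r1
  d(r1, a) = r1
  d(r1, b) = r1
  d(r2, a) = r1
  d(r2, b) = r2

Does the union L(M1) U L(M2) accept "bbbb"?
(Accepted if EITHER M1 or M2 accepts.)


M1: final=q1 accepted=True
M2: final=r1 accepted=False

Yes, union accepts


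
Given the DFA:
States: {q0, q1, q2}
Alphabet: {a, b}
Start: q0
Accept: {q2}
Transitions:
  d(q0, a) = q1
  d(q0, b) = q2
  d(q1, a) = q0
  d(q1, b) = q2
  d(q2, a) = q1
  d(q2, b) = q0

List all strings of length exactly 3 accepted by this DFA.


All strings of length 3: 8 total
Accepted: 3

"aab", "bab", "bbb"


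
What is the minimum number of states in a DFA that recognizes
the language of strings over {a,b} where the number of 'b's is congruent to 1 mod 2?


States track (count of 'b') mod 2.
Need 2 states: one per remainder 0..1; accept = remainder 1.

2


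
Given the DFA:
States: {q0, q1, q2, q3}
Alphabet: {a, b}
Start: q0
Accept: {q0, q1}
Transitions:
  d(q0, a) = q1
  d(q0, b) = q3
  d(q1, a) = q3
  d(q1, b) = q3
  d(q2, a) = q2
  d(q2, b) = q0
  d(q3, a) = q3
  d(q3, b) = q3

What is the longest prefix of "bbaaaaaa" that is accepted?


Run the DFA, marking each prefix where the state is accepting:
  "" -> q0 [accept]
  "b" -> q3 [reject]
  "bb" -> q3 [reject]
  "bba" -> q3 [reject]
  "bbaa" -> q3 [reject]
  "bbaaa" -> q3 [reject]
  "bbaaaa" -> q3 [reject]
  "bbaaaaa" -> q3 [reject]
  "bbaaaaaa" -> q3 [reject]

""


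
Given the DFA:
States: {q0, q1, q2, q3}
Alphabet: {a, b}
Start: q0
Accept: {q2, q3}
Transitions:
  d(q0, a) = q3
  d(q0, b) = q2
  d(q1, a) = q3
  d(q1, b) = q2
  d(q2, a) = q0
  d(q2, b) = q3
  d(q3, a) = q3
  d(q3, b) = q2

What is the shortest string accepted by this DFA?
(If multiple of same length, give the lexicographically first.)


BFS by string length (lex-first path to each state shown):
  len 0: q0<-""
  len 1: q2<-"b", q3<-"a"
Found accept state at length 1.

"a"


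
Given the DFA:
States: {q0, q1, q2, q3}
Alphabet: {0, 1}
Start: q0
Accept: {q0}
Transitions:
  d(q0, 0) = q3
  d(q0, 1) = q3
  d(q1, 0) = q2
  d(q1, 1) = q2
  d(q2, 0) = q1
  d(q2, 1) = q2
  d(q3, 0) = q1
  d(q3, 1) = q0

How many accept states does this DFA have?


Accept states listed: {q0}
Counting: q0(1)

1


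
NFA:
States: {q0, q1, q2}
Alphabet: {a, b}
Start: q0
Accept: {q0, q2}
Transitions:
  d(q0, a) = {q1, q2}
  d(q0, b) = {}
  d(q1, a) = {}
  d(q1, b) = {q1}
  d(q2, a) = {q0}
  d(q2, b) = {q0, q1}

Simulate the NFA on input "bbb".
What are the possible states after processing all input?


Start: {q0}
  --b--> {}
  --b--> {}
  --b--> {}

{} (empty set, no valid transitions)


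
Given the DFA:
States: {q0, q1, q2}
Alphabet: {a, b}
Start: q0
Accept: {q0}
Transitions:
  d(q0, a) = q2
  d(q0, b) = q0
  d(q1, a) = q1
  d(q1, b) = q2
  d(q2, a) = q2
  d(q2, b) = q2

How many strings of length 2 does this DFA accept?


Enumerating all length-2 strings:
  "aa" -> q2 [reject]
  "ab" -> q2 [reject]
  "ba" -> q2 [reject]
  "bb" -> q0 [accept]

1 out of 4


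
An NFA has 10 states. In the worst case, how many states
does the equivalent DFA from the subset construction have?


Subset construction: one DFA state per subset of NFA states.
2^10 = 1024

1024


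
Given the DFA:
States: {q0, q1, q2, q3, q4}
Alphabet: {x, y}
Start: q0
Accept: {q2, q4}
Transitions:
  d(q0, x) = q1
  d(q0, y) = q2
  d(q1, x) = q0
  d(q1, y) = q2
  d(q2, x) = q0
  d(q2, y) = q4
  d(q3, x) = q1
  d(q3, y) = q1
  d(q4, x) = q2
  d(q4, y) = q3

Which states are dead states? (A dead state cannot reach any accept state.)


Forward reachability from each state:
  q0 -> reaches accept state q2 (live)
  q1 -> reaches accept state q2 (live)
  q2 -> reaches accept state q2 (live)
  q3 -> reaches accept state q2 (live)
  q4 -> reaches accept state q2 (live)

None (all states can reach an accept state)


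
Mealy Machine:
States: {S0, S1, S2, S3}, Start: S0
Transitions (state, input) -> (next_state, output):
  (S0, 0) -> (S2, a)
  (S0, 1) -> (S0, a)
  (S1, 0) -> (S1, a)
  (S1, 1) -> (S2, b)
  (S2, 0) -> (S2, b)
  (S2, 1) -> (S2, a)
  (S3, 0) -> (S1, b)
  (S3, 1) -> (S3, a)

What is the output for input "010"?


Step-by-step:
  (S0, 0) -> (S2, a)
  (S2, 1) -> (S2, a)
  (S2, 0) -> (S2, b)

"aab"


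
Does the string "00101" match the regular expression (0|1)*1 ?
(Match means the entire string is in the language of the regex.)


|string| = 5; first = '0'; last = '1'

Yes, "00101" matches (0|1)*1


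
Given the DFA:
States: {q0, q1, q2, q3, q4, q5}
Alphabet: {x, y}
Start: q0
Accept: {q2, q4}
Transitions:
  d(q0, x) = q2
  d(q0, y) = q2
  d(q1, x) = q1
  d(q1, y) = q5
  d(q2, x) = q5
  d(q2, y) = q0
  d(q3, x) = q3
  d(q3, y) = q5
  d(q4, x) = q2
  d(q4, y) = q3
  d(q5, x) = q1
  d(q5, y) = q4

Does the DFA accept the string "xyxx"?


Trace: q0 -> q2 -> q0 -> q2 -> q5
Final state: q5
Accept states: {q2, q4}

No, rejected (final state q5 is not an accept state)


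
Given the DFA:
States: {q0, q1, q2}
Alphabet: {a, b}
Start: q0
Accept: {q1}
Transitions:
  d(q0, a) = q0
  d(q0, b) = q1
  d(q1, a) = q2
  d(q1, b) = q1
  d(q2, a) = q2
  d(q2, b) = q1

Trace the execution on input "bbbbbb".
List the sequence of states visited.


Input: bbbbbb
d(q0, b) = q1
d(q1, b) = q1
d(q1, b) = q1
d(q1, b) = q1
d(q1, b) = q1
d(q1, b) = q1


q0 -> q1 -> q1 -> q1 -> q1 -> q1 -> q1


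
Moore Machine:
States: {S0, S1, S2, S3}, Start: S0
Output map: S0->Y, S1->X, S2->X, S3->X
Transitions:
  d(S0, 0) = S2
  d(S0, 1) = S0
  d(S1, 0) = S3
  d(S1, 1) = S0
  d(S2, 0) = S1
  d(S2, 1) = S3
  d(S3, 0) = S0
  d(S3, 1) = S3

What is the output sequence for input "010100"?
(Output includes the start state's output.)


Start: S0 (output Y)
  --0--> S2 (output X)
  --1--> S3 (output X)
  --0--> S0 (output Y)
  --1--> S0 (output Y)
  --0--> S2 (output X)
  --0--> S1 (output X)

"YXXYYXX"


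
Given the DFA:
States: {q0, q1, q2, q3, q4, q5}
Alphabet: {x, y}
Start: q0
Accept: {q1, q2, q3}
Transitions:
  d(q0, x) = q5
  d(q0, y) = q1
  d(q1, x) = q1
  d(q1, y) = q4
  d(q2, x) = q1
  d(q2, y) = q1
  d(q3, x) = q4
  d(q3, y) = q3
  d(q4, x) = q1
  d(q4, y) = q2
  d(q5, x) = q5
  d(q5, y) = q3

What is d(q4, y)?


Looking up transition d(q4, y)

q2


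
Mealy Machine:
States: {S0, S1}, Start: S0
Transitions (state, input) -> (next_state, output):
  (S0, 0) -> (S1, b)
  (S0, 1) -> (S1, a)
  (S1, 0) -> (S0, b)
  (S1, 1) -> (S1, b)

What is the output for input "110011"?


Step-by-step:
  (S0, 1) -> (S1, a)
  (S1, 1) -> (S1, b)
  (S1, 0) -> (S0, b)
  (S0, 0) -> (S1, b)
  (S1, 1) -> (S1, b)
  (S1, 1) -> (S1, b)

"abbbbb"


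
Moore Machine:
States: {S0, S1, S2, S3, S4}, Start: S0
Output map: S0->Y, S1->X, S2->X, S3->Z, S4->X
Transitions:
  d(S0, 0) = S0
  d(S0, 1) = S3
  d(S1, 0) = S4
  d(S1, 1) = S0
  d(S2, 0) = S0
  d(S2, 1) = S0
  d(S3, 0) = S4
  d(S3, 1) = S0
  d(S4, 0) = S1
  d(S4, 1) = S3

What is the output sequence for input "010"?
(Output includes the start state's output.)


Start: S0 (output Y)
  --0--> S0 (output Y)
  --1--> S3 (output Z)
  --0--> S4 (output X)

"YYZX"


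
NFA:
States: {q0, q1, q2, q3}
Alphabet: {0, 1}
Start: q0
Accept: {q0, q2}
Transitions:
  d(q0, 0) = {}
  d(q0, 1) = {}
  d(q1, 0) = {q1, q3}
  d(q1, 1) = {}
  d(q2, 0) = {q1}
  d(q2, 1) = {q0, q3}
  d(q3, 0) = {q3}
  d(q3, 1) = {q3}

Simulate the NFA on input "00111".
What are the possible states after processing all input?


Start: {q0}
  --0--> {}
  --0--> {}
  --1--> {}
  --1--> {}
  --1--> {}

{} (empty set, no valid transitions)


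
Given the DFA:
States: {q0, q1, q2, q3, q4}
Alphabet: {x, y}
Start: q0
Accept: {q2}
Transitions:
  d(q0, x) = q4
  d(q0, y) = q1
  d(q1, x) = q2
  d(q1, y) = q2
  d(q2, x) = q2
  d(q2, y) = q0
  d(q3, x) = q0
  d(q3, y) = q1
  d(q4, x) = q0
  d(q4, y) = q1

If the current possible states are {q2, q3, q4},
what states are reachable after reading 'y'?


Apply transition on 'y' from each current state:
  d(q2, y) = q0
  d(q3, y) = q1
  d(q4, y) = q1

{q0, q1}


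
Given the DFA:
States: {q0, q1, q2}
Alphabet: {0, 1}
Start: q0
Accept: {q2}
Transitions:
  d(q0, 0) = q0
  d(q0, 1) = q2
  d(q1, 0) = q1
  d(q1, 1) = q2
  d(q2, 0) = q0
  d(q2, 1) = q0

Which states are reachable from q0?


BFS from q0:
  layer 0: {q0}
  layer 1: {q2}

{q0, q2}


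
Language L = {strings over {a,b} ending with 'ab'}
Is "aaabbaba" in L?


last two symbols = 'ba'

No, "aaabbaba" is not in L


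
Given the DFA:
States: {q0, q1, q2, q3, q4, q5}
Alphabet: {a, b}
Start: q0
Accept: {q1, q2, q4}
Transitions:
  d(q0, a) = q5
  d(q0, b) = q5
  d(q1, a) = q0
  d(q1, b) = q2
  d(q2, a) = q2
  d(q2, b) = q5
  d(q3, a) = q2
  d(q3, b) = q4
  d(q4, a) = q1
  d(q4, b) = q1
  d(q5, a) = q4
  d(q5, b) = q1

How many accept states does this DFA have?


Accept states listed: {q1, q2, q4}
Counting: q1(1) q2(2) q4(3)

3


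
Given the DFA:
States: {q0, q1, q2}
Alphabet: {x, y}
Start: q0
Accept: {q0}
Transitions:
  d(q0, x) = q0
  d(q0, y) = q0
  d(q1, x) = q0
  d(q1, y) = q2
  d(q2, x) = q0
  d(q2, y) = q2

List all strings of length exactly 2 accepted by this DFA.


All strings of length 2: 4 total
Accepted: 4

"xx", "xy", "yx", "yy"


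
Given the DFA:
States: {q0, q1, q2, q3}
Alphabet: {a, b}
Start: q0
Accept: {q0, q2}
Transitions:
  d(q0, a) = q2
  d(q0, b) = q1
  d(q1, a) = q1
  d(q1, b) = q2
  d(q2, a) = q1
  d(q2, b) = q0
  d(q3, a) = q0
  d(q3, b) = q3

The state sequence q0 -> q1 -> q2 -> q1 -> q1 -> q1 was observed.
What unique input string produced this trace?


Trace back each transition to find the symbol:
  q0 --[b]--> q1
  q1 --[b]--> q2
  q2 --[a]--> q1
  q1 --[a]--> q1
  q1 --[a]--> q1

"bbaaa"


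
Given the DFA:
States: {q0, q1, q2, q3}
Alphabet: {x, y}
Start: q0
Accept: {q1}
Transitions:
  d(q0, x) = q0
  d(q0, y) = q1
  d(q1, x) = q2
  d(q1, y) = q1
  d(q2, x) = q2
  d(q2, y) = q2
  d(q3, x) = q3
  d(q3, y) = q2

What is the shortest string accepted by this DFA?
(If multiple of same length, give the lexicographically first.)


BFS by string length (lex-first path to each state shown):
  len 0: q0<-""
  len 1: q0<-"x", q1<-"y"
Found accept state at length 1.

"y"


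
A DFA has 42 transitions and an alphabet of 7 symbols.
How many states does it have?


Each state has exactly one transition per symbol.
states = transitions / |alphabet| = 42 / 7 = 6

6


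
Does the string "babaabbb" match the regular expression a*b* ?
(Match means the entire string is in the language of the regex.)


|string| = 8; first = 'b'; last = 'b'

No, "babaabbb" does not match a*b*


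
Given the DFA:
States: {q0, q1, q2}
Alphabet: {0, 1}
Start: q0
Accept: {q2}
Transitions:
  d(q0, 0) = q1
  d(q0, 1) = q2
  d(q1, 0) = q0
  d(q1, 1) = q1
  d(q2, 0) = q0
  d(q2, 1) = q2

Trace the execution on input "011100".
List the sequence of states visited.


Input: 011100
d(q0, 0) = q1
d(q1, 1) = q1
d(q1, 1) = q1
d(q1, 1) = q1
d(q1, 0) = q0
d(q0, 0) = q1


q0 -> q1 -> q1 -> q1 -> q1 -> q0 -> q1


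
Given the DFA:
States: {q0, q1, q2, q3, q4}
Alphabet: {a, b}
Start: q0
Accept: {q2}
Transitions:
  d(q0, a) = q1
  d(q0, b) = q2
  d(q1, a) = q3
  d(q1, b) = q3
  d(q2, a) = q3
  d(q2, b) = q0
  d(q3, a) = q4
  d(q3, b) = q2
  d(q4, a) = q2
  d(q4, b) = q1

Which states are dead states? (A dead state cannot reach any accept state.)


Forward reachability from each state:
  q0 -> reaches accept state q2 (live)
  q1 -> reaches accept state q2 (live)
  q2 -> reaches accept state q2 (live)
  q3 -> reaches accept state q2 (live)
  q4 -> reaches accept state q2 (live)

None (all states can reach an accept state)


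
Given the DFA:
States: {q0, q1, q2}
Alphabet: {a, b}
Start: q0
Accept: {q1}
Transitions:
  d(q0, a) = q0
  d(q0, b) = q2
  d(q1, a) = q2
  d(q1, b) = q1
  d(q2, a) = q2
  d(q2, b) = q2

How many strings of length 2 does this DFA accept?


Enumerating all length-2 strings:
  "aa" -> q0 [reject]
  "ab" -> q2 [reject]
  "ba" -> q2 [reject]
  "bb" -> q2 [reject]

0 out of 4


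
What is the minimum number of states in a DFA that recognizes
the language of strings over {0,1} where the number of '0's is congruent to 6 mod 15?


States track (count of '0') mod 15.
Need 15 states: one per remainder 0..14; accept = remainder 6.

15


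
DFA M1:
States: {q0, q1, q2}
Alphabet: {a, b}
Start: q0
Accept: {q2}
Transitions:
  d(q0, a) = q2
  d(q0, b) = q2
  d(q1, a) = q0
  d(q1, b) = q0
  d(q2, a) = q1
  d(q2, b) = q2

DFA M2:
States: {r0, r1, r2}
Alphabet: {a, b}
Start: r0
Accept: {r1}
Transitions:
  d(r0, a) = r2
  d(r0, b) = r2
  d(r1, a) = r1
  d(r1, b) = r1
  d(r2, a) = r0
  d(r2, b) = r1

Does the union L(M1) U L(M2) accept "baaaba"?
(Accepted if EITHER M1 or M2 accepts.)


M1: final=q1 accepted=False
M2: final=r0 accepted=False

No, union rejects (neither accepts)


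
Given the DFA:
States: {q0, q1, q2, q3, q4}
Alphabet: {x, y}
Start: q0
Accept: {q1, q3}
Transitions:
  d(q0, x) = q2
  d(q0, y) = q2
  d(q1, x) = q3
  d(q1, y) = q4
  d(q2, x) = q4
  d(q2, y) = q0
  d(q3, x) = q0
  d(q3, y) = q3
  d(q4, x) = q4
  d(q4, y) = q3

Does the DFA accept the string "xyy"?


Trace: q0 -> q2 -> q0 -> q2
Final state: q2
Accept states: {q1, q3}

No, rejected (final state q2 is not an accept state)


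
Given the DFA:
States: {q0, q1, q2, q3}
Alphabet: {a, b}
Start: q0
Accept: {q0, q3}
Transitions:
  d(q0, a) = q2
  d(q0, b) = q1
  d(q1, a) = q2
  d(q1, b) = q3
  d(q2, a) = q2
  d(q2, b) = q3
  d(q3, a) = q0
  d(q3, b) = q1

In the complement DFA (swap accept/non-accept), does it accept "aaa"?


Trace: q0 -> q2 -> q2 -> q2
Final: q2
Original accept: {q0, q3}
Complement: q2 is not in original accept

Yes, complement accepts (original rejects)


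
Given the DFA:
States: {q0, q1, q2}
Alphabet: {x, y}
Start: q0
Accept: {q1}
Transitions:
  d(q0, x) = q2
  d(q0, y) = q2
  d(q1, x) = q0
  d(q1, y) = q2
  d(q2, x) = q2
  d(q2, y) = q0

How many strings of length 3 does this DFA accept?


Enumerating all length-3 strings:
  "xxx" -> q2 [reject]
  "xxy" -> q0 [reject]
  "xyx" -> q2 [reject]
  "xyy" -> q2 [reject]
  "yxx" -> q2 [reject]
  "yxy" -> q0 [reject]
  "yyx" -> q2 [reject]
  "yyy" -> q2 [reject]

0 out of 8


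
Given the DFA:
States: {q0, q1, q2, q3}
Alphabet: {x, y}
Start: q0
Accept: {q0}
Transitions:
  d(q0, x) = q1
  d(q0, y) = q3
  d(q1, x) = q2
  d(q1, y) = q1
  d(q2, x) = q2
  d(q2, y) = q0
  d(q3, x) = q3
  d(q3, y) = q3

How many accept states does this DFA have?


Accept states listed: {q0}
Counting: q0(1)

1


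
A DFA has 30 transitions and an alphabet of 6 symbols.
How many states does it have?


Each state has exactly one transition per symbol.
states = transitions / |alphabet| = 30 / 6 = 5

5


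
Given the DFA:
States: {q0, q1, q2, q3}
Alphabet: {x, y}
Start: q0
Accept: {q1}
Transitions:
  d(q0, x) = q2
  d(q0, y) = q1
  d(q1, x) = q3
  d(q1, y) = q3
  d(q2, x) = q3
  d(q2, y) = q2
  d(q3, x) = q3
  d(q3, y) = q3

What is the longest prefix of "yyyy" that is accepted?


Run the DFA, marking each prefix where the state is accepting:
  "" -> q0 [reject]
  "y" -> q1 [accept]
  "yy" -> q3 [reject]
  "yyy" -> q3 [reject]
  "yyyy" -> q3 [reject]

"y"


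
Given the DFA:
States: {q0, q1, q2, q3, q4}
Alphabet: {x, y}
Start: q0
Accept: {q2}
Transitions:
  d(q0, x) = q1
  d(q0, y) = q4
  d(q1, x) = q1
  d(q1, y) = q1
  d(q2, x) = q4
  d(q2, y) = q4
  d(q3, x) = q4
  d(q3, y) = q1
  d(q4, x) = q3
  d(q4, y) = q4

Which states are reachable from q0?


BFS from q0:
  layer 0: {q0}
  layer 1: {q1, q4}
  layer 2: {q3}

{q0, q1, q3, q4}


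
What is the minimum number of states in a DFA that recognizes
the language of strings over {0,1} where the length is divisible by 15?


States track (length) mod 15.
Need 15 states: one per remainder 0..14; accept = remainder 0.

15


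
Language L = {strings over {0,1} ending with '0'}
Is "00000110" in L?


last symbol = '0'

Yes, "00000110" is in L


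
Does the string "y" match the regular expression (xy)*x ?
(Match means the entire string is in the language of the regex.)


|string| = 1; first = 'y'; last = 'y'

No, "y" does not match (xy)*x


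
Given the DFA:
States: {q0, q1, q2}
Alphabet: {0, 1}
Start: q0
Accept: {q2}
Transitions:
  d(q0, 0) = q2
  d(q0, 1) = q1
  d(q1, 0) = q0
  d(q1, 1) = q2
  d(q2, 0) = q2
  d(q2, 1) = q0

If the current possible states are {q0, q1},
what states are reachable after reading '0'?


Apply transition on '0' from each current state:
  d(q0, 0) = q2
  d(q1, 0) = q0

{q0, q2}


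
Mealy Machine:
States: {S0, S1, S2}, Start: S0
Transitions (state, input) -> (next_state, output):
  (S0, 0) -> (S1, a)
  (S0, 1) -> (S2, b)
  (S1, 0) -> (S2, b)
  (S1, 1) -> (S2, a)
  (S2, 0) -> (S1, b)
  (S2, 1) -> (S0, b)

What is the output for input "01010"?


Step-by-step:
  (S0, 0) -> (S1, a)
  (S1, 1) -> (S2, a)
  (S2, 0) -> (S1, b)
  (S1, 1) -> (S2, a)
  (S2, 0) -> (S1, b)

"aabab"


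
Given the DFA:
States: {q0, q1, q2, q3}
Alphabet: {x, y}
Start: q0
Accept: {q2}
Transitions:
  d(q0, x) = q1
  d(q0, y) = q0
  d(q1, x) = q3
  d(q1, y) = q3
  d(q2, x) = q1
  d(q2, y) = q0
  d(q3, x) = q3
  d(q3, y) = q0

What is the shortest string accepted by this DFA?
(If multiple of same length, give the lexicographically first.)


BFS by string length (lex-first path to each state shown):
  len 0: q0<-""
  len 1: q0<-"y", q1<-"x"
  len 2: q0<-"yy", q1<-"yx", q3<-"xx"
  len 3: q0<-"xxy", q1<-"yyx", q3<-"xxx"
  len 4: q0<-"xxxy", q1<-"xxyx", q3<-"xxxx"
  len 5: q0<-"xxxxy", q1<-"xxxyx", q3<-"xxxxx"
  len 6: q0<-"xxxxxy", q1<-"xxxxyx", q3<-"xxxxxx"
  len 7: q0<-"xxxxxxy", q1<-"xxxxxyx", q3<-"xxxxxxx"
  len 8: q0<-"xxxxxxxy", q1<-"xxxxxxyx", q3<-"xxxxxxxx"

No string accepted (empty language)


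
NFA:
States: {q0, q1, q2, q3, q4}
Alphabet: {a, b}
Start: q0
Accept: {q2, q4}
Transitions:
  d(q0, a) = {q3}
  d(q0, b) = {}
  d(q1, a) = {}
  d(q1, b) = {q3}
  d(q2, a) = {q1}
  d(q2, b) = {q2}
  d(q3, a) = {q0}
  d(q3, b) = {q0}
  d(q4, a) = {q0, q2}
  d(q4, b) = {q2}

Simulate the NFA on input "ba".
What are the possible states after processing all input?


Start: {q0}
  --b--> {}
  --a--> {}

{} (empty set, no valid transitions)


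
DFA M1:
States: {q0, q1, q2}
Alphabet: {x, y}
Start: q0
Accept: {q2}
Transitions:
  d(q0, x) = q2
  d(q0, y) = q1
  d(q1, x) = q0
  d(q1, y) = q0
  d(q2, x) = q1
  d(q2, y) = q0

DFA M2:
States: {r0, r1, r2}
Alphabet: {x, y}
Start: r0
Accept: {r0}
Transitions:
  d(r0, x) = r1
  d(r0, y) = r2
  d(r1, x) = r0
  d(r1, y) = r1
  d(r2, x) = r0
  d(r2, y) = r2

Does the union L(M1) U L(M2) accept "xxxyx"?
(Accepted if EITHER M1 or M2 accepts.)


M1: final=q0 accepted=False
M2: final=r0 accepted=True

Yes, union accepts


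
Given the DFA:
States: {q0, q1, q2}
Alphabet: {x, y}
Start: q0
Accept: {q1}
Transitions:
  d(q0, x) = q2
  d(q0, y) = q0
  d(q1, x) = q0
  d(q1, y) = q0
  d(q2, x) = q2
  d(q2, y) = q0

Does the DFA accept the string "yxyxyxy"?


Trace: q0 -> q0 -> q2 -> q0 -> q2 -> q0 -> q2 -> q0
Final state: q0
Accept states: {q1}

No, rejected (final state q0 is not an accept state)


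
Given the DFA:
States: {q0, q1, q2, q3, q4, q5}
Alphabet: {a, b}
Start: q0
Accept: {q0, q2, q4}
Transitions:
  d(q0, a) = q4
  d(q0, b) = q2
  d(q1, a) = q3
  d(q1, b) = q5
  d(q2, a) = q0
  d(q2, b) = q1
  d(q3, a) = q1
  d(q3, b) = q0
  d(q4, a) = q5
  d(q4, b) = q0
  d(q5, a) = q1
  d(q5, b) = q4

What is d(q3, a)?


Looking up transition d(q3, a)

q1


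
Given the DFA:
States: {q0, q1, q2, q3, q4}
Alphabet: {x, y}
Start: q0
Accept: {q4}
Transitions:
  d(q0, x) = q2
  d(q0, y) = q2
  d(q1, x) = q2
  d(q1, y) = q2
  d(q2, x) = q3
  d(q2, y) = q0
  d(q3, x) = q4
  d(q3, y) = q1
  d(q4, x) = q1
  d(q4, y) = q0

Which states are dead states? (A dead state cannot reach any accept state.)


Forward reachability from each state:
  q0 -> reaches accept state q4 (live)
  q1 -> reaches accept state q4 (live)
  q2 -> reaches accept state q4 (live)
  q3 -> reaches accept state q4 (live)
  q4 -> reaches accept state q4 (live)

None (all states can reach an accept state)


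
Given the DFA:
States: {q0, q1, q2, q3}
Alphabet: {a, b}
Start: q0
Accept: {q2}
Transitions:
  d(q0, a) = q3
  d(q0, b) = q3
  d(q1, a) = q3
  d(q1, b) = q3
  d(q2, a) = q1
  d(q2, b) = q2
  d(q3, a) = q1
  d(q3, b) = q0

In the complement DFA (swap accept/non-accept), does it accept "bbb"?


Trace: q0 -> q3 -> q0 -> q3
Final: q3
Original accept: {q2}
Complement: q3 is not in original accept

Yes, complement accepts (original rejects)


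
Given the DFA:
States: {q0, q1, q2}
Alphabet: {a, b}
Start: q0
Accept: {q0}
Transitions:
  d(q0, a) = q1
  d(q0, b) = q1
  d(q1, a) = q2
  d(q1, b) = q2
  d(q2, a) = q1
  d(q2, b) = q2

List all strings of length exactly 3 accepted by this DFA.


All strings of length 3: 8 total
Accepted: 0

None


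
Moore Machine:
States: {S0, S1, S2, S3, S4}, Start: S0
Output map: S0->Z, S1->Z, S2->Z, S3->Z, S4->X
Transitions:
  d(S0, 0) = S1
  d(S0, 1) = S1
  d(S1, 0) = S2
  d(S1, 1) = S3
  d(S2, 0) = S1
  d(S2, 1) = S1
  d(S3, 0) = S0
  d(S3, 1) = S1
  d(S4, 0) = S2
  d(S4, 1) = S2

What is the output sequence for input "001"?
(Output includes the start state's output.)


Start: S0 (output Z)
  --0--> S1 (output Z)
  --0--> S2 (output Z)
  --1--> S1 (output Z)

"ZZZZ"


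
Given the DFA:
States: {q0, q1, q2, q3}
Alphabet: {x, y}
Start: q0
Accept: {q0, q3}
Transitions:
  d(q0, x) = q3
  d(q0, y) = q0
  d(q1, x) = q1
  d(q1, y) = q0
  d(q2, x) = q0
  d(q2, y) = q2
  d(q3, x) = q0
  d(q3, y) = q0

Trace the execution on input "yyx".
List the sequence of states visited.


Input: yyx
d(q0, y) = q0
d(q0, y) = q0
d(q0, x) = q3


q0 -> q0 -> q0 -> q3


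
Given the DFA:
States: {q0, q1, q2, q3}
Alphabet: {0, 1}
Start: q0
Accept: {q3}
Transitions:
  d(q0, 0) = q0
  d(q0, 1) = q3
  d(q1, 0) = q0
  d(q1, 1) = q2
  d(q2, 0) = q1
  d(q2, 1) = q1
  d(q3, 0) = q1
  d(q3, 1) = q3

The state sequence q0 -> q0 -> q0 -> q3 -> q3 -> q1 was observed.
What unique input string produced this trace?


Trace back each transition to find the symbol:
  q0 --[0]--> q0
  q0 --[0]--> q0
  q0 --[1]--> q3
  q3 --[1]--> q3
  q3 --[0]--> q1

"00110"


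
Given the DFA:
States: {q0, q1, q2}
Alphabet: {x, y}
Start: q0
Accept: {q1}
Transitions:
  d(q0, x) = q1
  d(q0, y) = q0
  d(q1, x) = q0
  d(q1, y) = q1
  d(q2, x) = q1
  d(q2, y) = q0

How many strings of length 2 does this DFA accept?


Enumerating all length-2 strings:
  "xx" -> q0 [reject]
  "xy" -> q1 [accept]
  "yx" -> q1 [accept]
  "yy" -> q0 [reject]

2 out of 4


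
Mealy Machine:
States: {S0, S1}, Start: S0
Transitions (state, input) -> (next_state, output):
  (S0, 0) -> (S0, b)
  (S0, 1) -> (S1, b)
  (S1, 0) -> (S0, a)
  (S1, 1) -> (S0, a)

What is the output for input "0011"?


Step-by-step:
  (S0, 0) -> (S0, b)
  (S0, 0) -> (S0, b)
  (S0, 1) -> (S1, b)
  (S1, 1) -> (S0, a)

"bbba"


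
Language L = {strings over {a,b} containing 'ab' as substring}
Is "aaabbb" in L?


'ab' occurs at index 2

Yes, "aaabbb" is in L


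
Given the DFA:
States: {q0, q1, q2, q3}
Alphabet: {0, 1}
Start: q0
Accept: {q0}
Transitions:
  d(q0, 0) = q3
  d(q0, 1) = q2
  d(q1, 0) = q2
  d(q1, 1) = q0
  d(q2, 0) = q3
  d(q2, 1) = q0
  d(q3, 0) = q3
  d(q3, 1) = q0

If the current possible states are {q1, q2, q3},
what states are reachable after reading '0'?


Apply transition on '0' from each current state:
  d(q1, 0) = q2
  d(q2, 0) = q3
  d(q3, 0) = q3

{q2, q3}


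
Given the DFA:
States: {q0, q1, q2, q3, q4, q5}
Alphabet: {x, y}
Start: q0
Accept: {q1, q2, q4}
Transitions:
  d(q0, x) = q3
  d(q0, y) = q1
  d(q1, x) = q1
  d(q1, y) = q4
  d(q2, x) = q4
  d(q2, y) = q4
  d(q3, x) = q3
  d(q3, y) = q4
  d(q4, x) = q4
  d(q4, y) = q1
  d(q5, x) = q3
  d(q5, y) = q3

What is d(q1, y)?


Looking up transition d(q1, y)

q4


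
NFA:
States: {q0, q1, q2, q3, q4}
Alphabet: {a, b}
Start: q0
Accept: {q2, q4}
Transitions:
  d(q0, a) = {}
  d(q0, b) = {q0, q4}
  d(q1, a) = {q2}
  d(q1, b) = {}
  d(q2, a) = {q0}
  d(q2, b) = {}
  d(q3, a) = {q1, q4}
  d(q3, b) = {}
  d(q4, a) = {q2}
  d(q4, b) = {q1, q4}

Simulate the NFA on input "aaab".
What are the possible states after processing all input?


Start: {q0}
  --a--> {}
  --a--> {}
  --a--> {}
  --b--> {}

{} (empty set, no valid transitions)


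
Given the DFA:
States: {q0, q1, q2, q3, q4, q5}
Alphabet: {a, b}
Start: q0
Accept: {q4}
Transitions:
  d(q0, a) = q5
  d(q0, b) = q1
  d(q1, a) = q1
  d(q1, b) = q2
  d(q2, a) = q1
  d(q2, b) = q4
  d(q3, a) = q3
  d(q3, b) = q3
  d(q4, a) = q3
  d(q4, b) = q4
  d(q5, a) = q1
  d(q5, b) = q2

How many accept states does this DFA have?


Accept states listed: {q4}
Counting: q4(1)

1


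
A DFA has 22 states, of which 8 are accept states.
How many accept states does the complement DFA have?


Complement swaps accept and non-accept states.
22 - 8 = 14

14


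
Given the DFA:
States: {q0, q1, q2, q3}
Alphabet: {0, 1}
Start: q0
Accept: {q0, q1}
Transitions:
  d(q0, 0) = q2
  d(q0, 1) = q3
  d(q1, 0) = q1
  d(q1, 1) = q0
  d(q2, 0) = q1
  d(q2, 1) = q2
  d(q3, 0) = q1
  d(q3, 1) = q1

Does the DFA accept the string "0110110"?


Trace: q0 -> q2 -> q2 -> q2 -> q1 -> q0 -> q3 -> q1
Final state: q1
Accept states: {q0, q1}

Yes, accepted (final state q1 is an accept state)


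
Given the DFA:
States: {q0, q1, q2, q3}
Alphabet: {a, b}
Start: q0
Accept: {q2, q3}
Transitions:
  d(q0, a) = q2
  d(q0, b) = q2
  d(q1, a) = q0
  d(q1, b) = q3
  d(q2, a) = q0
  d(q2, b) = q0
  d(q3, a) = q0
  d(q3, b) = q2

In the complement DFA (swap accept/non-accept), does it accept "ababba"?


Trace: q0 -> q2 -> q0 -> q2 -> q0 -> q2 -> q0
Final: q0
Original accept: {q2, q3}
Complement: q0 is not in original accept

Yes, complement accepts (original rejects)


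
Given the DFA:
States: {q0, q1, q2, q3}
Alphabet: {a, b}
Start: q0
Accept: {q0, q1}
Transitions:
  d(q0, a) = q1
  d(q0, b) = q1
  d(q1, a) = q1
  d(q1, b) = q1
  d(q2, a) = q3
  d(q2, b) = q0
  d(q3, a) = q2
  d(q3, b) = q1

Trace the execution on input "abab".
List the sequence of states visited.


Input: abab
d(q0, a) = q1
d(q1, b) = q1
d(q1, a) = q1
d(q1, b) = q1


q0 -> q1 -> q1 -> q1 -> q1


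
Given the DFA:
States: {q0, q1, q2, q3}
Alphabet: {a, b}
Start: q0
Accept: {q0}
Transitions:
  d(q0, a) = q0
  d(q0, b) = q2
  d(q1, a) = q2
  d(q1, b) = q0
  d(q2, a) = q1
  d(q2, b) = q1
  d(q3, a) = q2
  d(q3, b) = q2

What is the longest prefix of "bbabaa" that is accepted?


Run the DFA, marking each prefix where the state is accepting:
  "" -> q0 [accept]
  "b" -> q2 [reject]
  "bb" -> q1 [reject]
  "bba" -> q2 [reject]
  "bbab" -> q1 [reject]
  "bbaba" -> q2 [reject]
  "bbabaa" -> q1 [reject]

""


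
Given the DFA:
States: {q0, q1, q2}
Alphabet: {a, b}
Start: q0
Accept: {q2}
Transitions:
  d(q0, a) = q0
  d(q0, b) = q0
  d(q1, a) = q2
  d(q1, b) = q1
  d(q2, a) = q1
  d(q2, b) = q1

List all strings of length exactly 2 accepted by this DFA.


All strings of length 2: 4 total
Accepted: 0

None


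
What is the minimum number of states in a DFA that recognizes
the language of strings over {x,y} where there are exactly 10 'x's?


States: count = 0, 1, ..., 10 (that's 11 states), plus a dead state for count > 10.
Total: 11 + 1 = 12. Accept = count-10 state.

12


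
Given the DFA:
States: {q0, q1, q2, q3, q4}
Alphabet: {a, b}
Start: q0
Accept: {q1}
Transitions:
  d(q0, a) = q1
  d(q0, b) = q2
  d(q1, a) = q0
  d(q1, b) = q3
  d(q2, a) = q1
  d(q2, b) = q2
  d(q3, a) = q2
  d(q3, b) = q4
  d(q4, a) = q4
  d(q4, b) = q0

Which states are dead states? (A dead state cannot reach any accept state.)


Forward reachability from each state:
  q0 -> reaches accept state q1 (live)
  q1 -> reaches accept state q1 (live)
  q2 -> reaches accept state q1 (live)
  q3 -> reaches accept state q1 (live)
  q4 -> reaches accept state q1 (live)

None (all states can reach an accept state)


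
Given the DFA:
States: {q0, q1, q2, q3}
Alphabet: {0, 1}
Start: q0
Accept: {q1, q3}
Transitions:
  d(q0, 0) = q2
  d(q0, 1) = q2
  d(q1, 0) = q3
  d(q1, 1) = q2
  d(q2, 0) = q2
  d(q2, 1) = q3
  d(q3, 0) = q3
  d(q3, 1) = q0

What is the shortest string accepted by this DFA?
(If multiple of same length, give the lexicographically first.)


BFS by string length (lex-first path to each state shown):
  len 0: q0<-""
  len 1: q2<-"0"
  len 2: q2<-"00", q3<-"01"
Found accept state at length 2.

"01"


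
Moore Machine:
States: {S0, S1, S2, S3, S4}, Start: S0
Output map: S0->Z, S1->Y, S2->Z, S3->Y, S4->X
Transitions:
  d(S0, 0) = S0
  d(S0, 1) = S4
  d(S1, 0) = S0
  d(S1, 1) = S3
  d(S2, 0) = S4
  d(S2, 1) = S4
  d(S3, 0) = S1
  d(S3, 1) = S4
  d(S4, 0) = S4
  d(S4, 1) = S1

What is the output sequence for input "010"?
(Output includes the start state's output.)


Start: S0 (output Z)
  --0--> S0 (output Z)
  --1--> S4 (output X)
  --0--> S4 (output X)

"ZZXX"


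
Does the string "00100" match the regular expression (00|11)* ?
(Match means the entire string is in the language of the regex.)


|string| = 5; first = '0'; last = '0'

No, "00100" does not match (00|11)*


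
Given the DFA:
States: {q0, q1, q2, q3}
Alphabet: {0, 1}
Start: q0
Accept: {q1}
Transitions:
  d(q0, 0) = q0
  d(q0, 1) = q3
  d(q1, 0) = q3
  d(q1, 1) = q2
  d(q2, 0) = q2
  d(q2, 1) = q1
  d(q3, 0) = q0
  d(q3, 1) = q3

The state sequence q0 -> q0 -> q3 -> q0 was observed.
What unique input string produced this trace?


Trace back each transition to find the symbol:
  q0 --[0]--> q0
  q0 --[1]--> q3
  q3 --[0]--> q0

"010"


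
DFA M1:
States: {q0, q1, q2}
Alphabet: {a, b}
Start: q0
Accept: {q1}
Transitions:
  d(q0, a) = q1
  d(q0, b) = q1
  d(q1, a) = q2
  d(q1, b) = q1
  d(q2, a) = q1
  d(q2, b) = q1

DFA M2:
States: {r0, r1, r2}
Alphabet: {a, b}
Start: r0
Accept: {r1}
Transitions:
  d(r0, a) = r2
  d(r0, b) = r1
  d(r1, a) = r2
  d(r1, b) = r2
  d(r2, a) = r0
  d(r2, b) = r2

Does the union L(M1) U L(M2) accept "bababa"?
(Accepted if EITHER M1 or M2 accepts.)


M1: final=q2 accepted=False
M2: final=r2 accepted=False

No, union rejects (neither accepts)


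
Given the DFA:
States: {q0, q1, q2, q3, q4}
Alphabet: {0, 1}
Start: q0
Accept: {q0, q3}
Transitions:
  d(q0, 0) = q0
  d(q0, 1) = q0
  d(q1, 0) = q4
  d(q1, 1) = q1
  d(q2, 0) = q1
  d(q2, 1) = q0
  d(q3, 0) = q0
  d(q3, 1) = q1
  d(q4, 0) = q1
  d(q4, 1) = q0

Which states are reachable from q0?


BFS from q0:
  layer 0: {q0}

{q0}


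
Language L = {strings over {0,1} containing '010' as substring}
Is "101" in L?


'010' does not occur

No, "101" is not in L


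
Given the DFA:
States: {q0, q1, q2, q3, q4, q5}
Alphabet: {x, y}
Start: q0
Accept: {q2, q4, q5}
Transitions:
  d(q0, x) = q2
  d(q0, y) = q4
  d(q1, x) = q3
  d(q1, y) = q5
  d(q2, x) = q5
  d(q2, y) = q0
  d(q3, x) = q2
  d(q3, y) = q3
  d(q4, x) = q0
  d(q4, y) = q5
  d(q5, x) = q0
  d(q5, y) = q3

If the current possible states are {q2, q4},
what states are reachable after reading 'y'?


Apply transition on 'y' from each current state:
  d(q2, y) = q0
  d(q4, y) = q5

{q0, q5}


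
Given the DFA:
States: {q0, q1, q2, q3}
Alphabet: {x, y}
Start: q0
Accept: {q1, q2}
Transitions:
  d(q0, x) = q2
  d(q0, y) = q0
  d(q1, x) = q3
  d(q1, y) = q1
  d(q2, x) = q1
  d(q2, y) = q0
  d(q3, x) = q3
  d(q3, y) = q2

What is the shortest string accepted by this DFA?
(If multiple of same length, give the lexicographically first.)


BFS by string length (lex-first path to each state shown):
  len 0: q0<-""
  len 1: q0<-"y", q2<-"x"
Found accept state at length 1.

"x"


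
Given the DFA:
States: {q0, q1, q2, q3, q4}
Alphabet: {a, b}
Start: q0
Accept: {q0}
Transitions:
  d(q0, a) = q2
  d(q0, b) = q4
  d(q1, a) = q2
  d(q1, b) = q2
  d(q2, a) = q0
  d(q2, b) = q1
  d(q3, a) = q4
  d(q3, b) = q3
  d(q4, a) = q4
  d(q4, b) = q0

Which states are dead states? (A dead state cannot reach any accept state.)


Forward reachability from each state:
  q0 -> reaches accept state q0 (live)
  q1 -> reaches accept state q0 (live)
  q2 -> reaches accept state q0 (live)
  q3 -> reaches accept state q0 (live)
  q4 -> reaches accept state q0 (live)

None (all states can reach an accept state)


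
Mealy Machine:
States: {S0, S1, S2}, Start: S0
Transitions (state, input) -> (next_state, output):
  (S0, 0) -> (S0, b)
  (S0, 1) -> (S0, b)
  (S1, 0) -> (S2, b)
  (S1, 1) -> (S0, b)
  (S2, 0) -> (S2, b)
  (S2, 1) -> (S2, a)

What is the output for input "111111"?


Step-by-step:
  (S0, 1) -> (S0, b)
  (S0, 1) -> (S0, b)
  (S0, 1) -> (S0, b)
  (S0, 1) -> (S0, b)
  (S0, 1) -> (S0, b)
  (S0, 1) -> (S0, b)

"bbbbbb"


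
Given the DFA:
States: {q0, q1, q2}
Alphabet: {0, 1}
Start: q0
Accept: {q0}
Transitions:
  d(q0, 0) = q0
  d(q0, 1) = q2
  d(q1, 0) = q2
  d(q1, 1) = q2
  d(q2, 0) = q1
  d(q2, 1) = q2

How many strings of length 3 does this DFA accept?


Enumerating all length-3 strings:
  "000" -> q0 [accept]
  "001" -> q2 [reject]
  "010" -> q1 [reject]
  "011" -> q2 [reject]
  "100" -> q2 [reject]
  "101" -> q2 [reject]
  "110" -> q1 [reject]
  "111" -> q2 [reject]

1 out of 8


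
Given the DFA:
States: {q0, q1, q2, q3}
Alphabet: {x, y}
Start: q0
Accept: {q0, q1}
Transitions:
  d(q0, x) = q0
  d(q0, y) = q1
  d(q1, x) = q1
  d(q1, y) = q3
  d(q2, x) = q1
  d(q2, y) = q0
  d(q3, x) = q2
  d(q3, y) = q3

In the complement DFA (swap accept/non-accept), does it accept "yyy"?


Trace: q0 -> q1 -> q3 -> q3
Final: q3
Original accept: {q0, q1}
Complement: q3 is not in original accept

Yes, complement accepts (original rejects)


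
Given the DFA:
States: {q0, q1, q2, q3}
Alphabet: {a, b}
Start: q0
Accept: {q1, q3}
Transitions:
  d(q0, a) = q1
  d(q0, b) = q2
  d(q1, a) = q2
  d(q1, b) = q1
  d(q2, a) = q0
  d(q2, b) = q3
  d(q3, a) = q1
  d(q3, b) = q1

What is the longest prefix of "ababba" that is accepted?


Run the DFA, marking each prefix where the state is accepting:
  "" -> q0 [reject]
  "a" -> q1 [accept]
  "ab" -> q1 [accept]
  "aba" -> q2 [reject]
  "abab" -> q3 [accept]
  "ababb" -> q1 [accept]
  "ababba" -> q2 [reject]

"ababb"


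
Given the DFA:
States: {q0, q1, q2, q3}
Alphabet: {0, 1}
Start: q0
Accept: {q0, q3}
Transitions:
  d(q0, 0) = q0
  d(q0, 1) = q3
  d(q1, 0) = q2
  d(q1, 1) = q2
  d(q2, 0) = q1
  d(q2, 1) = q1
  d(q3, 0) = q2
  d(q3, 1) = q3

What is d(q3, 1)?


Looking up transition d(q3, 1)

q3


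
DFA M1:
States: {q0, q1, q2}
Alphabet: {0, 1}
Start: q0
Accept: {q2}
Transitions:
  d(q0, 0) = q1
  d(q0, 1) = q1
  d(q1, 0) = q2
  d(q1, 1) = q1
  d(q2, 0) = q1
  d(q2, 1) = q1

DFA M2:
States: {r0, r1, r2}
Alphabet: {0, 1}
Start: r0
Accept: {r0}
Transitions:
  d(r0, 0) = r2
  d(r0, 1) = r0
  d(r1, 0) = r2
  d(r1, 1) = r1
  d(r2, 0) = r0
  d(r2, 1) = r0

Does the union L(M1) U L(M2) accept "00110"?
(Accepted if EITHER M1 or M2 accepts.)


M1: final=q2 accepted=True
M2: final=r2 accepted=False

Yes, union accepts


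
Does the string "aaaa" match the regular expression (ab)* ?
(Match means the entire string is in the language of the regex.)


|string| = 4; first = 'a'; last = 'a'

No, "aaaa" does not match (ab)*


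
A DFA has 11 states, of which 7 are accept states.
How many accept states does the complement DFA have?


Complement swaps accept and non-accept states.
11 - 7 = 4

4


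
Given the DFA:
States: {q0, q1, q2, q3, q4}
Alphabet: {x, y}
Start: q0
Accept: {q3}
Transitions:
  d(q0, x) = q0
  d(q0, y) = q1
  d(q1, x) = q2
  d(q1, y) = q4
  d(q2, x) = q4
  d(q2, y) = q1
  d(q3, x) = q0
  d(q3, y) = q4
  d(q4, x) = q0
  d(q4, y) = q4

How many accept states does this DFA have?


Accept states listed: {q3}
Counting: q3(1)

1


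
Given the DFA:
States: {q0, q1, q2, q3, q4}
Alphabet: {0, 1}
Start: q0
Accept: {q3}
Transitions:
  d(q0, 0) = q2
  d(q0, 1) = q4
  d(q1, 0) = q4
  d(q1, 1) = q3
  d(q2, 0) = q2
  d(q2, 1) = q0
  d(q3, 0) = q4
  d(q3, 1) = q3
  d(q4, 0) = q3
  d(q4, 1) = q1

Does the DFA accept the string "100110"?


Trace: q0 -> q4 -> q3 -> q4 -> q1 -> q3 -> q4
Final state: q4
Accept states: {q3}

No, rejected (final state q4 is not an accept state)


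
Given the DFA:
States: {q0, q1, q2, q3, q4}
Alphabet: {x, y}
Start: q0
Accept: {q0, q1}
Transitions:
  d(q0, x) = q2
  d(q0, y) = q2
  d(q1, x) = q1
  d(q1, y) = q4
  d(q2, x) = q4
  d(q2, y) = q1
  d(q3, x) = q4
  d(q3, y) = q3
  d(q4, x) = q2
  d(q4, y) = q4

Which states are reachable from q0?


BFS from q0:
  layer 0: {q0}
  layer 1: {q2}
  layer 2: {q1, q4}

{q0, q1, q2, q4}


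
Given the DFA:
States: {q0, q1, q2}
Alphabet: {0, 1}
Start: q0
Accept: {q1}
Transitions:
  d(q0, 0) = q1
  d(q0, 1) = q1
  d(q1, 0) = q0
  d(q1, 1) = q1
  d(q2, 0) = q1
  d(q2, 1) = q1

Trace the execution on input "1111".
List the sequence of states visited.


Input: 1111
d(q0, 1) = q1
d(q1, 1) = q1
d(q1, 1) = q1
d(q1, 1) = q1


q0 -> q1 -> q1 -> q1 -> q1


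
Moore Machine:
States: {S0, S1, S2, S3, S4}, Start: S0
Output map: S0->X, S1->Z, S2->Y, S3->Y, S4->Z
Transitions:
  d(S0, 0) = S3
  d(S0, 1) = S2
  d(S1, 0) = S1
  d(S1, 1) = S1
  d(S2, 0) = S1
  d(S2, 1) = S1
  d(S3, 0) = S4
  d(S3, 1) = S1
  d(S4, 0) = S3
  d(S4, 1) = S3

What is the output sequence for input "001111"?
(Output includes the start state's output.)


Start: S0 (output X)
  --0--> S3 (output Y)
  --0--> S4 (output Z)
  --1--> S3 (output Y)
  --1--> S1 (output Z)
  --1--> S1 (output Z)
  --1--> S1 (output Z)

"XYZYZZZ"


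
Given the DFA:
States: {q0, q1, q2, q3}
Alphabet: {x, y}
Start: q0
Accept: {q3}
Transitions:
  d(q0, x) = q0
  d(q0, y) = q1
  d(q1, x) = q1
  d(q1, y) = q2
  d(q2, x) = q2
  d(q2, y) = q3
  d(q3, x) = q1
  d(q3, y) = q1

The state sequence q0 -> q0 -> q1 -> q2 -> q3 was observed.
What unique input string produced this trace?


Trace back each transition to find the symbol:
  q0 --[x]--> q0
  q0 --[y]--> q1
  q1 --[y]--> q2
  q2 --[y]--> q3

"xyyy"


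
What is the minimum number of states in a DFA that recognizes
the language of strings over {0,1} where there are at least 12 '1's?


States: count = 0, 1, ..., 11, and a final '>= 12' state.
Total: 12 + 1 = 13. Accept = '>= 12' state.

13


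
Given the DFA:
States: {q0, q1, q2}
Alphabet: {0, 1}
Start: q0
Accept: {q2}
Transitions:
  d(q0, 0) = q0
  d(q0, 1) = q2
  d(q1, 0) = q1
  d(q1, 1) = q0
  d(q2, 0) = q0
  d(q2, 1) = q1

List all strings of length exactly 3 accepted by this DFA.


All strings of length 3: 8 total
Accepted: 2

"001", "101"


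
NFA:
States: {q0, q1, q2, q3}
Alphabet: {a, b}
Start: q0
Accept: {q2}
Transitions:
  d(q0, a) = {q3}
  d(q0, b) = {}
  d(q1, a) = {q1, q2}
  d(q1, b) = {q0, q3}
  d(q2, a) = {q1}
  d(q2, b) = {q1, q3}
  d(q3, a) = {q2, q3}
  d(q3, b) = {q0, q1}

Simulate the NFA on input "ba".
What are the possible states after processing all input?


Start: {q0}
  --b--> {}
  --a--> {}

{} (empty set, no valid transitions)


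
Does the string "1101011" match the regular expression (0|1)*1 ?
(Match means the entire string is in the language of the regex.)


|string| = 7; first = '1'; last = '1'

Yes, "1101011" matches (0|1)*1


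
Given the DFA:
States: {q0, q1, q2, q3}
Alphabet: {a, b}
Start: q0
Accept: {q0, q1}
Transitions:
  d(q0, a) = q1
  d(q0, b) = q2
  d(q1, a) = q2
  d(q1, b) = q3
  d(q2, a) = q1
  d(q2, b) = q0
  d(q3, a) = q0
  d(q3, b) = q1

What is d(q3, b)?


Looking up transition d(q3, b)

q1


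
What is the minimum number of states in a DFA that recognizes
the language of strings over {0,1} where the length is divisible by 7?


States track (length) mod 7.
Need 7 states: one per remainder 0..6; accept = remainder 0.

7


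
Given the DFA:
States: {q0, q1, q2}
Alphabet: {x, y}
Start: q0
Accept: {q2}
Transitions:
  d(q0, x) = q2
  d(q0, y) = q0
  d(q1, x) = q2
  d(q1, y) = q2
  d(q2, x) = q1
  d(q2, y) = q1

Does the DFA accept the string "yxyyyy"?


Trace: q0 -> q0 -> q2 -> q1 -> q2 -> q1 -> q2
Final state: q2
Accept states: {q2}

Yes, accepted (final state q2 is an accept state)
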